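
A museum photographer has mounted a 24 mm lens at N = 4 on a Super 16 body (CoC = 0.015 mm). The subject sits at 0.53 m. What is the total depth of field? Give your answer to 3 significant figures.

56.0 mm

Hyperfocal distance H = f²/(N·c) + f = 24²/(4 × 0.015) + 24 = 576/0.06 + 24 ≈ 9624.0 mm ≈ 9.624 m.
Near limit Dn = s·(H − f)/(H + s − 2f) = 530 × (9624.0 − 24) / (9624.0 + 530 − 2 × 24) = 530 × 9600.0 / 10106.0 ≈ 503.463 mm.
Far limit Df = s·(H − f)/(H − s) = 530 × (9624.0 − 24) / (9624.0 − 530) = 530 × 9600.0 / 9094.0 ≈ 559.490 mm.
Depth of field = Df − Dn = 559.490 − 503.463 ≈ 56.027 mm.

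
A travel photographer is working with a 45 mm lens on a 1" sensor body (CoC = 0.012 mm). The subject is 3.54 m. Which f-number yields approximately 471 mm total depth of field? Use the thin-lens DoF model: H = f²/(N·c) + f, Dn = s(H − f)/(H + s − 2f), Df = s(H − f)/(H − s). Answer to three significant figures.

f/3.20

Write h = H − f = f²/(N·c). The thin-lens limits are Dn = s·h/(h + (s−f)) and Df = s·h/(h − (s−f)), so DoF = Df − Dn = 2·s·(s−f)·h / (h² − (s−f)²).
That is a quadratic in h: DoF·h² − 2·s·(s−f)·h − DoF·(s−f)² = 0 ⇒ h = (s−f)·(s + √(s² + DoF²)) / DoF = 3495 × (3540 + √(3540² + 471²)) / 471 = 3495 × (3540 + 3571.20) / 471 ≈ 52768 mm.
Then N = f²/(c·h) = 45² / (0.012 × 52768) = 2025 / 633.21 ≈ 3.20.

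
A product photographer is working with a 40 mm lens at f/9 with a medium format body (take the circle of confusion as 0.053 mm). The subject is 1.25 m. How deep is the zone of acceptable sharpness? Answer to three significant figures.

Hyperfocal distance H = f²/(N·c) + f = 40²/(9 × 0.053) + 40 = 1600/0.477 + 40 ≈ 3394.3 mm ≈ 3.394 m.
Near limit Dn = s·(H − f)/(H + s − 2f) = 1250 × (3394.3 − 40) / (3394.3 + 1250 − 2 × 40) = 1250 × 3354.3 / 4564.3 ≈ 918.6 mm.
Far limit Df = s·(H − f)/(H − s) = 1250 × (3394.3 − 40) / (3394.3 − 1250) = 1250 × 3354.3 / 2144.3 ≈ 1955.4 mm.
Depth of field = Df − Dn = 1955.4 − 918.6 ≈ 1036.8 mm ≈ 1.04 m.

1.04 m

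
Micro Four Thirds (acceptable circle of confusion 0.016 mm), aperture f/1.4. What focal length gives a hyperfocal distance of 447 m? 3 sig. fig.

100 mm

From H = f²/(N·c) + f, with f ≪ H: f ≈ √(H·N·c) = √(447000 × 1.4 × 0.016) = √10013 ≈ 100.1 mm.
The +f correction barely moves this — solving exactly, f² + N·c·f − N·c·H = 0 ⇒ f = (−N·c + √((N·c)² + 4·N·c·H))/2 = (−0.0224 + √40051)/2 ≈ 100.05 mm, so f ≈ 100 mm.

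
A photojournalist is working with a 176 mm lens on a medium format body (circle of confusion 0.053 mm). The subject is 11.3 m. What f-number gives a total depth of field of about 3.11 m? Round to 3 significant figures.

f/7.10

Write h = H − f = f²/(N·c). The thin-lens limits are Dn = s·h/(h + (s−f)) and Df = s·h/(h − (s−f)), so DoF = Df − Dn = 2·s·(s−f)·h / (h² − (s−f)²).
That is a quadratic in h: DoF·h² − 2·s·(s−f)·h − DoF·(s−f)² = 0 ⇒ h = (s−f)·(s + √(s² + DoF²)) / DoF = 11124 × (11300 + √(11300² + 3110²)) / 3110 = 11124 × (11300 + 11720.2) / 3110 ≈ 82340 mm.
Then N = f²/(c·h) = 176² / (0.053 × 82340) = 30976 / 4364.0 ≈ 7.10.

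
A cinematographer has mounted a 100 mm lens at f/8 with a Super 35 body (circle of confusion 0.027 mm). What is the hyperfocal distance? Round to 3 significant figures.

Hyperfocal distance H = f²/(N·c) + f = 100²/(8 × 0.027) + 100 = 10000/0.216 + 100 ≈ 46396.3 mm ≈ 46.4 m.

46.4 m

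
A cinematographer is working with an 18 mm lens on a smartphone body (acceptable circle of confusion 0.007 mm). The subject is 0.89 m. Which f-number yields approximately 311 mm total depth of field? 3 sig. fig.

Write h = H − f = f²/(N·c). The thin-lens limits are Dn = s·h/(h + (s−f)) and Df = s·h/(h − (s−f)), so DoF = Df − Dn = 2·s·(s−f)·h / (h² − (s−f)²).
That is a quadratic in h: DoF·h² − 2·s·(s−f)·h − DoF·(s−f)² = 0 ⇒ h = (s−f)·(s + √(s² + DoF²)) / DoF = 872 × (890 + √(890² + 311²)) / 311 = 872 × (890 + 942.773) / 311 ≈ 5138.8 mm.
Then N = f²/(c·h) = 18² / (0.007 × 5138.8) = 324 / 35.972 ≈ 9.01.

f/9.01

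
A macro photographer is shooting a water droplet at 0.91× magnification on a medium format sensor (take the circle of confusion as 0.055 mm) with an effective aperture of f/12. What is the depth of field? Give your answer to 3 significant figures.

At magnification m, DoF ≈ 2·N_eff·c/m² = 2 × 12 × 0.055 / 0.91² = 1.32 / 0.8281 ≈ 1.59 mm.

1.59 mm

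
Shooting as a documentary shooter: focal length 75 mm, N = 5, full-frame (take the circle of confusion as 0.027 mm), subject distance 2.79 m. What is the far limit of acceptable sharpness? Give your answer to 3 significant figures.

Hyperfocal distance H = f²/(N·c) + f = 75²/(5 × 0.027) + 75 = 5625/0.135 + 75 ≈ 41741.7 mm ≈ 41.74 m.
Far limit Df = s·(H − f)/(H − s) = 2790 × (41741.7 − 75) / (41741.7 − 2790) = 2790 × 41666.7 / 38951.7 ≈ 2984.5 mm ≈ 2.98 m.

2.98 m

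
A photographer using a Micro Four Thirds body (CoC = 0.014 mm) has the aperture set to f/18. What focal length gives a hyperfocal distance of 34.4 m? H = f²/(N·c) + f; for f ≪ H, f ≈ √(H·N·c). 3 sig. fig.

93.0 mm

From H = f²/(N·c) + f, with f ≪ H: f ≈ √(H·N·c) = √(34400 × 18 × 0.014) = √8668.8 ≈ 93.11 mm.
Exact: f² + N·c·f − N·c·H = 0 ⇒ f = (−N·c + √((N·c)² + 4·N·c·H))/2 = (−0.252 + √34675)/2 ≈ 92.980 mm ≈ 93.0 mm.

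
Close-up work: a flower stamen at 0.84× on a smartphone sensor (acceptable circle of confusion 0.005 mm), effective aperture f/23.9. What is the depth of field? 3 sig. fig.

At magnification m, DoF ≈ 2·N_eff·c/m² = 2 × 23.9 × 0.005 / 0.84² = 0.239 / 0.7056 ≈ 0.339 mm.

0.339 mm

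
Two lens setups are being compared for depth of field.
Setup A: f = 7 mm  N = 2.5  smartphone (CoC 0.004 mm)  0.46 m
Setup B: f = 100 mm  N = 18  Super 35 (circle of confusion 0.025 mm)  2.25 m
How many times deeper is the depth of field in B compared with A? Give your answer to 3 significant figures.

5.12

Setup A: H = 7²/(2.5×0.004) + 7 ≈ 4907.0 mm; DoF = Df − Dn = 506.859 − 421.072 ≈ 85.787 mm.
Setup B: H = 100²/(18×0.025) + 100 ≈ 22322.2 mm; DoF = Df − Dn = 2491.00 − 2051.52 ≈ 439.48 mm.
Ratio = 439.48 / 85.787 ≈ 5.12.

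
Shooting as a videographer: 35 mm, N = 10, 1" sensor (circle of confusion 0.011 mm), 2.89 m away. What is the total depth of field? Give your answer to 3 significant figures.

1.59 m

Hyperfocal distance H = f²/(N·c) + f = 35²/(10 × 0.011) + 35 = 1225/0.11 + 35 ≈ 11171.4 mm ≈ 11.17 m.
Near limit Dn = s·(H − f)/(H + s − 2f) = 2890 × (11171.4 − 35) / (11171.4 + 2890 − 2 × 35) = 2890 × 11136.4 / 13991.4 ≈ 2300.3 mm.
Far limit Df = s·(H − f)/(H − s) = 2890 × (11171.4 − 35) / (11171.4 − 2890) = 2890 × 11136.4 / 8281.4 ≈ 3886.3 mm.
Depth of field = Df − Dn = 3886.3 − 2300.3 ≈ 1586.0 mm ≈ 1.59 m.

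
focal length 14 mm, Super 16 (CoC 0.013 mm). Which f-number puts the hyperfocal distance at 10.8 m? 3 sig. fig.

f/1.40

Rearrange H = f²/(N·c) + f for N: N = f² / ((H − f)·c).
N = 14² / ((10800 − 14) × 0.013) = 196 / 140.2 ≈ 1.40.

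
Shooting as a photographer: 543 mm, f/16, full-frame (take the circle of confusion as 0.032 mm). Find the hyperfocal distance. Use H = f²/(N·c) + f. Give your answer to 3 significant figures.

Hyperfocal distance H = f²/(N·c) + f = 543²/(16 × 0.032) + 543 = 294849/0.512 + 543 ≈ 576420.0 mm ≈ 576 m.

576 m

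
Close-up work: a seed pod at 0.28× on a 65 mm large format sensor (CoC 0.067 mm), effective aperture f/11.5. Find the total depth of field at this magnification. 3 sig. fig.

At magnification m, DoF ≈ 2·N_eff·c/m² = 2 × 11.5 × 0.067 / 0.28² = 1.541 / 0.0784 ≈ 19.7 mm.

19.7 mm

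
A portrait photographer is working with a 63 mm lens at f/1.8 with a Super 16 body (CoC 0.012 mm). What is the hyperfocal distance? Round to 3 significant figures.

184 m

Hyperfocal distance H = f²/(N·c) + f = 63²/(1.8 × 0.012) + 63 = 3969/0.0216 + 63 ≈ 183813.0 mm ≈ 184 m.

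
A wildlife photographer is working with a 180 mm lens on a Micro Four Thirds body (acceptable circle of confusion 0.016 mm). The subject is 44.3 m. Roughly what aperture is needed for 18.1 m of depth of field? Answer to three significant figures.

f/9.01

Write h = H − f = f²/(N·c). The thin-lens limits are Dn = s·h/(h + (s−f)) and Df = s·h/(h − (s−f)), so DoF = Df − Dn = 2·s·(s−f)·h / (h² − (s−f)²).
That is a quadratic in h: DoF·h² − 2·s·(s−f)·h − DoF·(s−f)² = 0 ⇒ h = (s−f)·(s + √(s² + DoF²)) / DoF = 44120 × (44300 + √(44300² + 18100²)) / 18100 = 44120 × (44300 + 47855.0) / 18100 ≈ 224634 mm.
Then N = f²/(c·h) = 180² / (0.016 × 224634) = 32400 / 3594.1 ≈ 9.01.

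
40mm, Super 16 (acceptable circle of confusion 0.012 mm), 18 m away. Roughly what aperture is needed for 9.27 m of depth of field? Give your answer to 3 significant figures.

f/1.80

Write h = H − f = f²/(N·c). The thin-lens limits are Dn = s·h/(h + (s−f)) and Df = s·h/(h − (s−f)), so DoF = Df − Dn = 2·s·(s−f)·h / (h² − (s−f)²).
That is a quadratic in h: DoF·h² − 2·s·(s−f)·h − DoF·(s−f)² = 0 ⇒ h = (s−f)·(s + √(s² + DoF²)) / DoF = 17960 × (18000 + √(18000² + 9270²)) / 9270 = 17960 × (18000 + 20246.8) / 9270 ≈ 74101 mm.
Then N = f²/(c·h) = 40² / (0.012 × 74101) = 1600 / 889.21 ≈ 1.80.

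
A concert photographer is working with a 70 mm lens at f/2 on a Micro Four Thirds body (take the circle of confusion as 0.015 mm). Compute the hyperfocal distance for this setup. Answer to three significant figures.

163 m

Hyperfocal distance H = f²/(N·c) + f = 70²/(2 × 0.015) + 70 = 4900/0.03 + 70 ≈ 163403.3 mm ≈ 163 m.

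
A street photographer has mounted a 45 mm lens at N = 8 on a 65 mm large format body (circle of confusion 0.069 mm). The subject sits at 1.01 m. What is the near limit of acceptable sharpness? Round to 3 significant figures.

0.800 m

Hyperfocal distance H = f²/(N·c) + f = 45²/(8 × 0.069) + 45 = 2025/0.552 + 45 ≈ 3713.5 mm ≈ 3.713 m.
Near limit Dn = s·(H − f)/(H + s − 2f) = 1010 × (3713.5 − 45) / (3713.5 + 1010 − 2 × 45) = 1010 × 3668.5 / 4633.5 ≈ 799.65 mm ≈ 0.800 m.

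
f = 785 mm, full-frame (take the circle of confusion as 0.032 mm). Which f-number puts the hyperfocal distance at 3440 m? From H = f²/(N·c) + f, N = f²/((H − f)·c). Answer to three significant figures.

Rearrange H = f²/(N·c) + f for N: N = f² / ((H − f)·c).
N = 785² / ((3440000 − 785) × 0.032) = 616225 / 110055 ≈ 5.60.

f/5.60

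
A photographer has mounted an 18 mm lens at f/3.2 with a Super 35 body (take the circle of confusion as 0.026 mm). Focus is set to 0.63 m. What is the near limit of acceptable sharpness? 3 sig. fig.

0.544 m

Hyperfocal distance H = f²/(N·c) + f = 18²/(3.2 × 0.026) + 18 = 324/0.0832 + 18 ≈ 3912.2 mm ≈ 3.912 m.
Near limit Dn = s·(H − f)/(H + s − 2f) = 630 × (3912.2 − 18) / (3912.2 + 630 − 2 × 18) = 630 × 3894.2 / 4506.2 ≈ 544.44 mm ≈ 0.544 m.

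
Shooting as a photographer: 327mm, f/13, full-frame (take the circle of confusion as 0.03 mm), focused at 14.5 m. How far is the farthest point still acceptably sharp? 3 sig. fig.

Hyperfocal distance H = f²/(N·c) + f = 327²/(13 × 0.03) + 327 = 106929/0.39 + 327 ≈ 274503.9 mm ≈ 274.5 m.
Far limit Df = s·(H − f)/(H − s) = 14500 × (274503.9 − 327) / (274503.9 − 14500) = 14500 × 274176.9 / 260003.9 ≈ 15290 mm ≈ 15.3 m.

15.3 m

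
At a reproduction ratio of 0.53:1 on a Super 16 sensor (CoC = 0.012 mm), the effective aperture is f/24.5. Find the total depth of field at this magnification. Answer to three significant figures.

2.09 mm

At magnification m, DoF ≈ 2·N_eff·c/m² = 2 × 24.5 × 0.012 / 0.53² = 0.588 / 0.2809 ≈ 2.09 mm.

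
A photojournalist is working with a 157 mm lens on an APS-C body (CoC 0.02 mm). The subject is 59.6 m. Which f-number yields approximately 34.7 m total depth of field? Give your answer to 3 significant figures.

Write h = H − f = f²/(N·c). The thin-lens limits are Dn = s·h/(h + (s−f)) and Df = s·h/(h − (s−f)), so DoF = Df − Dn = 2·s·(s−f)·h / (h² − (s−f)²).
That is a quadratic in h: DoF·h² − 2·s·(s−f)·h − DoF·(s−f)² = 0 ⇒ h = (s−f)·(s + √(s² + DoF²)) / DoF = 59443 × (59600 + √(59600² + 34700²)) / 34700 = 59443 × (59600 + 68965.6) / 34700 ≈ 220240 mm.
Then N = f²/(c·h) = 157² / (0.02 × 220240) = 24649 / 4404.8 ≈ 5.60.

f/5.60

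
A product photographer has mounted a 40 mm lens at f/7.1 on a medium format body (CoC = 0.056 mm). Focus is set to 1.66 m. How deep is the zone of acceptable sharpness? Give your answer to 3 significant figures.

1.60 m

Hyperfocal distance H = f²/(N·c) + f = 40²/(7.1 × 0.056) + 40 = 1600/0.3976 + 40 ≈ 4064.1 mm ≈ 4.064 m.
Near limit Dn = s·(H − f)/(H + s − 2f) = 1660 × (4064.1 − 40) / (4064.1 + 1660 − 2 × 40) = 1660 × 4024.1 / 5644.1 ≈ 1183.5 mm.
Far limit Df = s·(H − f)/(H − s) = 1660 × (4064.1 − 40) / (4064.1 − 1660) = 1660 × 4024.1 / 2404.1 ≈ 2778.6 mm.
Depth of field = Df − Dn = 2778.6 − 1183.5 ≈ 1595.1 mm ≈ 1.60 m.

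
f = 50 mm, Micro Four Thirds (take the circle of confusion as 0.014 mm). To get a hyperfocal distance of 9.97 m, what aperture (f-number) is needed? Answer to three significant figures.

Rearrange H = f²/(N·c) + f for N: N = f² / ((H − f)·c).
N = 50² / ((9970 − 50) × 0.014) = 2500 / 138.9 ≈ 18.

f/18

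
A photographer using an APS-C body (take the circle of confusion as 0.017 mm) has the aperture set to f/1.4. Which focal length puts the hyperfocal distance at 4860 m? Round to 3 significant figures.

340 mm

From H = f²/(N·c) + f, with f ≪ H: f ≈ √(H·N·c) = √(4860000 × 1.4 × 0.017) = √115668 ≈ 340.1 mm.
The +f correction barely moves this — solving exactly, f² + N·c·f − N·c·H = 0 ⇒ f = (−N·c + √((N·c)² + 4·N·c·H))/2 = (−0.0238 + √462672)/2 ≈ 340.09 mm, so f ≈ 340 mm.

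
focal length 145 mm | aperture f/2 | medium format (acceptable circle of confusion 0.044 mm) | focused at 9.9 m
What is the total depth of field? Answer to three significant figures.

Hyperfocal distance H = f²/(N·c) + f = 145²/(2 × 0.044) + 145 = 21025/0.088 + 145 ≈ 239065.5 mm ≈ 239.1 m.
Near limit Dn = s·(H − f)/(H + s − 2f) = 9900 × (239065.5 − 145) / (239065.5 + 9900 − 2 × 145) = 9900 × 238920.5 / 248675.5 ≈ 9511.64 mm.
Far limit Df = s·(H − f)/(H − s) = 9900 × (239065.5 − 145) / (239065.5 − 9900) = 9900 × 238920.5 / 229165.5 ≈ 10321.42 mm.
Depth of field = Df − Dn = 10321.42 − 9511.64 ≈ 809.78 mm ≈ 0.810 m.

0.810 m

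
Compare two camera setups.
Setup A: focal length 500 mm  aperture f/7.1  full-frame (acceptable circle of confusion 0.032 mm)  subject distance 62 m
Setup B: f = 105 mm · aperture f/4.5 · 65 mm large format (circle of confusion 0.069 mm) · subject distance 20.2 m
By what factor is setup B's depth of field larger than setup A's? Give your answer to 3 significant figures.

4.84

Setup A: H = 500²/(7.1×0.032) + 500 ≈ 1100852.1 mm; DoF = Df − Dn = 65670.4 − 58718.2 ≈ 6952.2 mm.
Setup B: H = 105²/(4.5×0.069) + 105 ≈ 35612.2 mm; DoF = Df − Dn = 46537 − 12900 ≈ 33637 mm.
Ratio = 33637 / 6952.2 ≈ 4.84.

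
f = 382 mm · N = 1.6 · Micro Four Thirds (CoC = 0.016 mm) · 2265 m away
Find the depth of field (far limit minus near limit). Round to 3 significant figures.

2140 m

Hyperfocal distance H = f²/(N·c) + f = 382²/(1.6 × 0.016) + 382 = 145924/0.0256 + 382 ≈ 5700538.2 mm ≈ 5701 m.
Near limit Dn = s·(H − f)/(H + s − 2f) = 2265000 × (5700538.2 − 382) / (5700538.2 + 2265000 − 2 × 382) = 2265000 × 5700156.2 / 7964774.2 ≈ 1620994 mm.
Far limit Df = s·(H − f)/(H − s) = 2265000 × (5700538.2 − 382) / (5700538.2 − 2265000) = 2265000 × 5700156.2 / 3435538.2 ≈ 3758029 mm.
Depth of field = Df − Dn = 3758029 − 1620994 ≈ 2137035 mm ≈ 2140 m.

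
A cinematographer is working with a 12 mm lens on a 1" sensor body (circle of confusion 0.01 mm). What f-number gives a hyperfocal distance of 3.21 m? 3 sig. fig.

Rearrange H = f²/(N·c) + f for N: N = f² / ((H − f)·c).
N = 12² / ((3210 − 12) × 0.01) = 144 / 31.98 ≈ 4.50.

f/4.50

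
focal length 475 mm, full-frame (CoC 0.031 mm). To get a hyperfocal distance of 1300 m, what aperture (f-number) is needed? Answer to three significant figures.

f/5.60

Rearrange H = f²/(N·c) + f for N: N = f² / ((H − f)·c).
N = 475² / ((1300000 − 475) × 0.031) = 225625 / 40285 ≈ 5.60.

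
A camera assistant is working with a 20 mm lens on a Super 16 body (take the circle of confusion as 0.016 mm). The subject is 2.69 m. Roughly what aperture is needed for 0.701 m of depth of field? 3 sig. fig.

f/1.20

Write h = H − f = f²/(N·c). The thin-lens limits are Dn = s·h/(h + (s−f)) and Df = s·h/(h − (s−f)), so DoF = Df − Dn = 2·s·(s−f)·h / (h² − (s−f)²).
That is a quadratic in h: DoF·h² − 2·s·(s−f)·h − DoF·(s−f)² = 0 ⇒ h = (s−f)·(s + √(s² + DoF²)) / DoF = 2670 × (2690 + √(2690² + 701²)) / 701 = 2670 × (2690 + 2779.84) / 701 ≈ 20834 mm.
Then N = f²/(c·h) = 20² / (0.016 × 20834) = 400 / 333.34 ≈ 1.20.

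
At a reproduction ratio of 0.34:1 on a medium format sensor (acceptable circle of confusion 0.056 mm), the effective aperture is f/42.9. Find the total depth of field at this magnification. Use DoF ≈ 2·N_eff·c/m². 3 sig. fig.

At magnification m, DoF ≈ 2·N_eff·c/m² = 2 × 42.9 × 0.056 / 0.34² = 4.805 / 0.1156 ≈ 41.6 mm.

41.6 mm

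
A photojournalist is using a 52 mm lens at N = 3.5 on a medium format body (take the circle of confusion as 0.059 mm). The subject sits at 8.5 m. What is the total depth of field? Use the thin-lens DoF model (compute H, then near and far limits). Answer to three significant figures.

Hyperfocal distance H = f²/(N·c) + f = 52²/(3.5 × 0.059) + 52 = 2704/0.2065 + 52 ≈ 13146.4 mm ≈ 13.15 m.
Near limit Dn = s·(H − f)/(H + s − 2f) = 8500 × (13146.4 − 52) / (13146.4 + 8500 − 2 × 52) = 8500 × 13094.4 / 21542.4 ≈ 5167 mm.
Far limit Df = s·(H − f)/(H − s) = 8500 × (13146.4 − 52) / (13146.4 − 8500) = 8500 × 13094.4 / 4646.4 ≈ 23954 mm.
Depth of field = Df − Dn = 23954 − 5167 ≈ 18787 mm ≈ 18.8 m.

18.8 m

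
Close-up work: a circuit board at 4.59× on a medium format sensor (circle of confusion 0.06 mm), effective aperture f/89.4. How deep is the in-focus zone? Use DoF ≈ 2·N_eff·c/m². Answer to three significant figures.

At magnification m, DoF ≈ 2·N_eff·c/m² = 2 × 89.4 × 0.06 / 4.59² = 10.73 / 21.07 ≈ 0.509 mm.

0.509 mm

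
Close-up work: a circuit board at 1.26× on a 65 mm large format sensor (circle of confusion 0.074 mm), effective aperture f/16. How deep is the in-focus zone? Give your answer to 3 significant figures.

At magnification m, DoF ≈ 2·N_eff·c/m² = 2 × 16 × 0.074 / 1.26² = 2.368 / 1.588 ≈ 1.49 mm.

1.49 mm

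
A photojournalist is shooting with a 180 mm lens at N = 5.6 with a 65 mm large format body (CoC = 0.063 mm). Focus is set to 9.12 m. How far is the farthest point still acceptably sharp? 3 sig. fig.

Hyperfocal distance H = f²/(N·c) + f = 180²/(5.6 × 0.063) + 180 = 32400/0.3528 + 180 ≈ 92016.7 mm ≈ 92.02 m.
Far limit Df = s·(H − f)/(H − s) = 9120 × (92016.7 − 180) / (92016.7 − 9120) = 9120 × 91836.7 / 82896.7 ≈ 10104 mm ≈ 10.1 m.

10.1 m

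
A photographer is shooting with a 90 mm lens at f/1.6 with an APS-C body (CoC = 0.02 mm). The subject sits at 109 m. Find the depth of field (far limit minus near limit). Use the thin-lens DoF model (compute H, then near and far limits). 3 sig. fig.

115 m

Hyperfocal distance H = f²/(N·c) + f = 90²/(1.6 × 0.02) + 90 = 8100/0.032 + 90 ≈ 253215.0 mm ≈ 253.2 m.
Near limit Dn = s·(H − f)/(H + s − 2f) = 109000 × (253215.0 − 90) / (253215.0 + 109000 − 2 × 90) = 109000 × 253125.0 / 362035.0 ≈ 76210 mm.
Far limit Df = s·(H − f)/(H − s) = 109000 × (253215.0 − 90) / (253215.0 − 109000) = 109000 × 253125.0 / 144215.0 ≈ 191316 mm.
Depth of field = Df − Dn = 191316 − 76210 ≈ 115106 mm ≈ 115 m.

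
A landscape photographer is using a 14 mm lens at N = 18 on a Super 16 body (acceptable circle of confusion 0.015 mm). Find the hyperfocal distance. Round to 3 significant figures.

Hyperfocal distance H = f²/(N·c) + f = 14²/(18 × 0.015) + 14 = 196/0.27 + 14 ≈ 739.9 mm ≈ 0.740 m.

0.740 m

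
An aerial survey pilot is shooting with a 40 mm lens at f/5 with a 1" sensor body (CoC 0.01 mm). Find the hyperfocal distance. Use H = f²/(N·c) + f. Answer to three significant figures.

32.0 m

Hyperfocal distance H = f²/(N·c) + f = 40²/(5 × 0.01) + 40 = 1600/0.05 + 40 ≈ 32040.0 mm ≈ 32.0 m.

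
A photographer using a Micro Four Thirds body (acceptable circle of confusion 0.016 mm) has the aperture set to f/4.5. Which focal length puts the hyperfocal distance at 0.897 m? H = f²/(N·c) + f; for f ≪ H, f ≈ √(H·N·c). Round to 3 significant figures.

From H = f²/(N·c) + f, with f ≪ H: f ≈ √(H·N·c) = √(897 × 4.5 × 0.016) = √64.584 ≈ 8.036 mm.
Exact: f² + N·c·f − N·c·H = 0 ⇒ f = (−N·c + √((N·c)² + 4·N·c·H))/2 = (−0.072 + √258.34)/2 ≈ 8.0005 mm ≈ 8.00 mm.

8.00 mm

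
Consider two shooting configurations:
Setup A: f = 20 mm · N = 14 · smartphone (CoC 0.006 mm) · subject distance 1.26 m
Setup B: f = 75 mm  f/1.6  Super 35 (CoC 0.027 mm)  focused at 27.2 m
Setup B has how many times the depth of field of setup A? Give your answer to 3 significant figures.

Setup A: H = 20²/(14×0.006) + 20 ≈ 4781.9 mm; DoF = Df − Dn = 1703.62 − 999.68 ≈ 703.94 mm.
Setup B: H = 75²/(1.6×0.027) + 75 ≈ 130283.3 mm; DoF = Df − Dn = 34357 − 22511 ≈ 11846 mm.
Ratio = 11846 / 703.94 ≈ 16.8.

16.8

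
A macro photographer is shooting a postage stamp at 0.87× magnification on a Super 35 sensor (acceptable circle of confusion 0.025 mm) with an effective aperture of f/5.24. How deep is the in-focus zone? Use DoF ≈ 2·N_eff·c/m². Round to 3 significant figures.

At magnification m, DoF ≈ 2·N_eff·c/m² = 2 × 5.24 × 0.025 / 0.87² = 0.262 / 0.7569 ≈ 0.346 mm.

0.346 mm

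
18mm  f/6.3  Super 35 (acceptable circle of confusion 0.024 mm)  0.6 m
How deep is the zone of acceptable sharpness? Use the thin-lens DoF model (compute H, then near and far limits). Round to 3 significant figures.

Hyperfocal distance H = f²/(N·c) + f = 18²/(6.3 × 0.024) + 18 = 324/0.1512 + 18 ≈ 2160.9 mm ≈ 2.161 m.
Near limit Dn = s·(H − f)/(H + s − 2f) = 600 × (2160.9 − 18) / (2160.9 + 600 − 2 × 18) = 600 × 2142.9 / 2724.9 ≈ 471.85 mm.
Far limit Df = s·(H − f)/(H − s) = 600 × (2160.9 − 18) / (2160.9 − 600) = 600 × 2142.9 / 1560.9 ≈ 823.72 mm.
Depth of field = Df − Dn = 823.72 − 471.85 ≈ 351.87 mm.

352 mm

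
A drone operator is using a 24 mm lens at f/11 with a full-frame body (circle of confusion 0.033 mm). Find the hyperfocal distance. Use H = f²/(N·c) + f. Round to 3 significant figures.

1.61 m

Hyperfocal distance H = f²/(N·c) + f = 24²/(11 × 0.033) + 24 = 576/0.363 + 24 ≈ 1610.8 mm ≈ 1.61 m.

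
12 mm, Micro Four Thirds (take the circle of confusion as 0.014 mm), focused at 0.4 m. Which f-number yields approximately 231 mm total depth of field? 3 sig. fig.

Write h = H − f = f²/(N·c). The thin-lens limits are Dn = s·h/(h + (s−f)) and Df = s·h/(h − (s−f)), so DoF = Df − Dn = 2·s·(s−f)·h / (h² − (s−f)²).
That is a quadratic in h: DoF·h² − 2·s·(s−f)·h − DoF·(s−f)² = 0 ⇒ h = (s−f)·(s + √(s² + DoF²)) / DoF = 388 × (400 + √(400² + 231²)) / 231 = 388 × (400 + 461.910) / 231 ≈ 1447.7 mm.
Then N = f²/(c·h) = 12² / (0.014 × 1447.7) = 144 / 20.268 ≈ 7.10.

f/7.10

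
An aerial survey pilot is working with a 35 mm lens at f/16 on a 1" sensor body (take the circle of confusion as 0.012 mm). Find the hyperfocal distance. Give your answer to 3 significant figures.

6.42 m

Hyperfocal distance H = f²/(N·c) + f = 35²/(16 × 0.012) + 35 = 1225/0.192 + 35 ≈ 6415.2 mm ≈ 6.42 m.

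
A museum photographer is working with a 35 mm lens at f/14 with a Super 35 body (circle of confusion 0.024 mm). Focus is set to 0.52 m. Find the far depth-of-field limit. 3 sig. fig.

0.600 m

Hyperfocal distance H = f²/(N·c) + f = 35²/(14 × 0.024) + 35 = 1225/0.336 + 35 ≈ 3680.8 mm ≈ 3.681 m.
Far limit Df = s·(H − f)/(H − s) = 520 × (3680.8 − 35) / (3680.8 − 520) = 520 × 3645.8 / 3160.8 ≈ 599.79 mm ≈ 0.600 m.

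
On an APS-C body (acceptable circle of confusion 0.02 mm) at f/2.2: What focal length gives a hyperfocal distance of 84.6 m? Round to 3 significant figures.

From H = f²/(N·c) + f, with f ≪ H: f ≈ √(H·N·c) = √(84600 × 2.2 × 0.02) = √3722.4 ≈ 61.01 mm.
The +f correction barely moves this — solving exactly, f² + N·c·f − N·c·H = 0 ⇒ f = (−N·c + √((N·c)² + 4·N·c·H))/2 = (−0.044 + √14890)/2 ≈ 60.989 mm, so f ≈ 61.0 mm.

61.0 mm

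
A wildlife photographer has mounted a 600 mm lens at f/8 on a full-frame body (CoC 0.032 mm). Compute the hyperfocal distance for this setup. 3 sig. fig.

1410 m

Hyperfocal distance H = f²/(N·c) + f = 600²/(8 × 0.032) + 600 = 360000/0.256 + 600 ≈ 1406850.0 mm ≈ 1410 m.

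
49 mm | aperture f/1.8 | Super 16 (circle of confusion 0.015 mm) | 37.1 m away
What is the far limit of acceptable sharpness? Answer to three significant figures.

Hyperfocal distance H = f²/(N·c) + f = 49²/(1.8 × 0.015) + 49 = 2401/0.027 + 49 ≈ 88974.9 mm ≈ 88.97 m.
Far limit Df = s·(H − f)/(H − s) = 37100 × (88974.9 − 49) / (88974.9 − 37100) = 37100 × 88925.9 / 51874.9 ≈ 63598 mm ≈ 63.6 m.

63.6 m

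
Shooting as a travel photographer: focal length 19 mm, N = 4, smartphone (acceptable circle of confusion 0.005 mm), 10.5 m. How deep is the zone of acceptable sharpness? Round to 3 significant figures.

18.4 m

Hyperfocal distance H = f²/(N·c) + f = 19²/(4 × 0.005) + 19 = 361/0.02 + 19 ≈ 18069.0 mm ≈ 18.07 m.
Near limit Dn = s·(H − f)/(H + s − 2f) = 10500 × (18069.0 − 19) / (18069.0 + 10500 − 2 × 19) = 10500 × 18050.0 / 28531.0 ≈ 6643 mm.
Far limit Df = s·(H − f)/(H − s) = 10500 × (18069.0 − 19) / (18069.0 − 10500) = 10500 × 18050.0 / 7569.0 ≈ 25040 mm.
Depth of field = Df − Dn = 25040 − 6643 ≈ 18397 mm ≈ 18.4 m.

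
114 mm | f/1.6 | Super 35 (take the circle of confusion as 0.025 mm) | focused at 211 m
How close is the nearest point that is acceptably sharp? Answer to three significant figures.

128 m

Hyperfocal distance H = f²/(N·c) + f = 114²/(1.6 × 0.025) + 114 = 12996/0.04 + 114 ≈ 325014.0 mm ≈ 325.0 m.
Near limit Dn = s·(H − f)/(H + s − 2f) = 211000 × (325014.0 − 114) / (325014.0 + 211000 − 2 × 114) = 211000 × 324900.0 / 535786.0 ≈ 127950 mm ≈ 128 m.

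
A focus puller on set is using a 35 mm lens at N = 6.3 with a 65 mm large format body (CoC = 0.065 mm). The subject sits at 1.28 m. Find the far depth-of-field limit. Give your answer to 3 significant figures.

2.19 m

Hyperfocal distance H = f²/(N·c) + f = 35²/(6.3 × 0.065) + 35 = 1225/0.4095 + 35 ≈ 3026.5 mm ≈ 3.026 m.
Far limit Df = s·(H − f)/(H − s) = 1280 × (3026.5 − 35) / (3026.5 − 1280) = 1280 × 2991.5 / 1746.5 ≈ 2192.5 mm ≈ 2.19 m.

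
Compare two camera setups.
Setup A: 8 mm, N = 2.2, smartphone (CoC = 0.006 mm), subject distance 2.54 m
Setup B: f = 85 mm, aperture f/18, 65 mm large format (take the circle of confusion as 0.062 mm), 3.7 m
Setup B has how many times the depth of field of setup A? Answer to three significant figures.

Setup A: H = 8²/(2.2×0.006) + 8 ≈ 4856.5 mm; DoF = Df − Dn = 5316.3 − 1668.6 ≈ 3647.7 mm.
Setup B: H = 85²/(18×0.062) + 85 ≈ 6559.0 mm; DoF = Df − Dn = 8378.4 − 2374.3 ≈ 6004.1 mm.
Ratio = 6004.1 / 3647.7 ≈ 1.65.

1.65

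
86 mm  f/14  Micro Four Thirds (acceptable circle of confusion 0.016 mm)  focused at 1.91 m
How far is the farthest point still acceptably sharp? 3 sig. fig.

Hyperfocal distance H = f²/(N·c) + f = 86²/(14 × 0.016) + 86 = 7396/0.224 + 86 ≈ 33103.9 mm ≈ 33.10 m.
Far limit Df = s·(H − f)/(H − s) = 1910 × (33103.9 − 86) / (33103.9 − 1910) = 1910 × 33017.9 / 31193.9 ≈ 2021.7 mm ≈ 2.02 m.

2.02 m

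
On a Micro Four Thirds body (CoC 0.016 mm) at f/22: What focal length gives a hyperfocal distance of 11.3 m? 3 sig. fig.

From H = f²/(N·c) + f, with f ≪ H: f ≈ √(H·N·c) = √(11300 × 22 × 0.016) = √3977.6 ≈ 63.07 mm.
Exact: f² + N·c·f − N·c·H = 0 ⇒ f = (−N·c + √((N·c)² + 4·N·c·H))/2 = (−0.352 + √15911)/2 ≈ 62.892 mm ≈ 62.9 mm.

62.9 mm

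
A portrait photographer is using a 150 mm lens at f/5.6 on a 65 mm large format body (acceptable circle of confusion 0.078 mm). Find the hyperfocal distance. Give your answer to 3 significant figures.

51.7 m

Hyperfocal distance H = f²/(N·c) + f = 150²/(5.6 × 0.078) + 150 = 22500/0.4368 + 150 ≈ 51661.0 mm ≈ 51.7 m.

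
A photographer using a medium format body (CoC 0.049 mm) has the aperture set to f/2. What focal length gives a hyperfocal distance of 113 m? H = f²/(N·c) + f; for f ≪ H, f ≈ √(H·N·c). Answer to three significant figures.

105 mm

From H = f²/(N·c) + f, with f ≪ H: f ≈ √(H·N·c) = √(113000 × 2 × 0.049) = √11074 ≈ 105.2 mm.
The +f correction barely moves this — solving exactly, f² + N·c·f − N·c·H = 0 ⇒ f = (−N·c + √((N·c)² + 4·N·c·H))/2 = (−0.098 + √44296)/2 ≈ 105.18 mm, so f ≈ 105 mm.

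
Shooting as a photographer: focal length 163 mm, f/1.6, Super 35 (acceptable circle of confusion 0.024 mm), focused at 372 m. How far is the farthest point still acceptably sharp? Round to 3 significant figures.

804 m

Hyperfocal distance H = f²/(N·c) + f = 163²/(1.6 × 0.024) + 163 = 26569/0.0384 + 163 ≈ 692064.0 mm ≈ 692.1 m.
Far limit Df = s·(H − f)/(H − s) = 372000 × (692064.0 − 163) / (692064.0 − 372000) = 372000 × 691901.0 / 320064.0 ≈ 804174 mm ≈ 804 m.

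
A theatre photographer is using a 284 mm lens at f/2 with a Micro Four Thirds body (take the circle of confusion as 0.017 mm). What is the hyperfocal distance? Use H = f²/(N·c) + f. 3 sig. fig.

2370 m

Hyperfocal distance H = f²/(N·c) + f = 284²/(2 × 0.017) + 284 = 80656/0.034 + 284 ≈ 2372519.3 mm ≈ 2370 m.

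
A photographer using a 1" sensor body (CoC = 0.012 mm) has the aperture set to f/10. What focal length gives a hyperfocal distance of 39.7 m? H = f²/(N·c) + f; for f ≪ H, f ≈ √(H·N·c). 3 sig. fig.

69.0 mm

From H = f²/(N·c) + f, with f ≪ H: f ≈ √(H·N·c) = √(39700 × 10 × 0.012) = √4764.0 ≈ 69.02 mm.
The +f correction barely moves this — solving exactly, f² + N·c·f − N·c·H = 0 ⇒ f = (−N·c + √((N·c)² + 4·N·c·H))/2 = (−0.12 + √19056)/2 ≈ 68.962 mm, so f ≈ 69.0 mm.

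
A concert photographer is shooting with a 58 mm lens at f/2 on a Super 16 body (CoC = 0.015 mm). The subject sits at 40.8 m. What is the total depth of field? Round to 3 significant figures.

34.2 m

Hyperfocal distance H = f²/(N·c) + f = 58²/(2 × 0.015) + 58 = 3364/0.03 + 58 ≈ 112191.3 mm ≈ 112.2 m.
Near limit Dn = s·(H − f)/(H + s − 2f) = 40800 × (112191.3 − 58) / (112191.3 + 40800 − 2 × 58) = 40800 × 112133.3 / 152875.3 ≈ 29927 mm.
Far limit Df = s·(H − f)/(H − s) = 40800 × (112191.3 − 58) / (112191.3 − 40800) = 40800 × 112133.3 / 71391.3 ≈ 64084 mm.
Depth of field = Df − Dn = 64084 − 29927 ≈ 34157 mm ≈ 34.2 m.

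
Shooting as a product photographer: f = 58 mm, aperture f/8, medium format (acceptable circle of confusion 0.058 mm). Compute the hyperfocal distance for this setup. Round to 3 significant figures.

Hyperfocal distance H = f²/(N·c) + f = 58²/(8 × 0.058) + 58 = 3364/0.464 + 58 ≈ 7308.0 mm ≈ 7.31 m.

7.31 m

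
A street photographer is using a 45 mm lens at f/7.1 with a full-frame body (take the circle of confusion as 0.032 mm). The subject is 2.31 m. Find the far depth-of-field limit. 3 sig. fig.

3.10 m

Hyperfocal distance H = f²/(N·c) + f = 45²/(7.1 × 0.032) + 45 = 2025/0.2272 + 45 ≈ 8957.9 mm ≈ 8.958 m.
Far limit Df = s·(H − f)/(H − s) = 2310 × (8957.9 − 45) / (8957.9 − 2310) = 2310 × 8912.9 / 6647.9 ≈ 3097.0 mm ≈ 3.10 m.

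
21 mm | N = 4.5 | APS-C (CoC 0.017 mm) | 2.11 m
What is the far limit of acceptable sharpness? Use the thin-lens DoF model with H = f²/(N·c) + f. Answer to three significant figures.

Hyperfocal distance H = f²/(N·c) + f = 21²/(4.5 × 0.017) + 21 = 441/0.0765 + 21 ≈ 5785.7 mm ≈ 5.786 m.
Far limit Df = s·(H − f)/(H − s) = 2110 × (5785.7 − 21) / (5785.7 − 2110) = 2110 × 5764.7 / 3675.7 ≈ 3309.2 mm ≈ 3.31 m.

3.31 m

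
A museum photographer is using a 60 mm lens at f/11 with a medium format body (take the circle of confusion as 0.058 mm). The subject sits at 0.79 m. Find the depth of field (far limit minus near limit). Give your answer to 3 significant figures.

208 mm

Hyperfocal distance H = f²/(N·c) + f = 60²/(11 × 0.058) + 60 = 3600/0.638 + 60 ≈ 5702.6 mm ≈ 5.703 m.
Near limit Dn = s·(H − f)/(H + s − 2f) = 790 × (5702.6 − 60) / (5702.6 + 790 − 2 × 60) = 790 × 5642.6 / 6372.6 ≈ 699.50 mm.
Far limit Df = s·(H − f)/(H − s) = 790 × (5702.6 − 60) / (5702.6 − 790) = 790 × 5642.6 / 4912.6 ≈ 907.39 mm.
Depth of field = Df − Dn = 907.39 − 699.50 ≈ 207.89 mm.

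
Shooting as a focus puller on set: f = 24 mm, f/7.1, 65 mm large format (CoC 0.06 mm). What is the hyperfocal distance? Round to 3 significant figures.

Hyperfocal distance H = f²/(N·c) + f = 24²/(7.1 × 0.06) + 24 = 576/0.426 + 24 ≈ 1376.1 mm ≈ 1.38 m.

1.38 m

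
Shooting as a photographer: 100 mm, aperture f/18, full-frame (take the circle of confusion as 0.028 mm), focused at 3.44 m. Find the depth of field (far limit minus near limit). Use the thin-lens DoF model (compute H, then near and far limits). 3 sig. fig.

1.19 m

Hyperfocal distance H = f²/(N·c) + f = 100²/(18 × 0.028) + 100 = 10000/0.504 + 100 ≈ 19941.3 mm ≈ 19.94 m.
Near limit Dn = s·(H − f)/(H + s − 2f) = 3440 × (19941.3 − 100) / (19941.3 + 3440 − 2 × 100) = 3440 × 19841.3 / 23181.3 ≈ 2944.4 mm.
Far limit Df = s·(H − f)/(H − s) = 3440 × (19941.3 − 100) / (19941.3 − 3440) = 3440 × 19841.3 / 16501.3 ≈ 4136.3 mm.
Depth of field = Df − Dn = 4136.3 − 2944.4 ≈ 1191.9 mm ≈ 1.19 m.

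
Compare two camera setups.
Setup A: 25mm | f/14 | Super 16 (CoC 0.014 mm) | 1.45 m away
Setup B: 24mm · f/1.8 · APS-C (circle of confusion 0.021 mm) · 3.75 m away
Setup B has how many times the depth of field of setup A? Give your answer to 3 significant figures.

1.20

Setup A: H = 25²/(14×0.014) + 25 ≈ 3213.8 mm; DoF = Df − Dn = 2621.5 − 1002.2 ≈ 1619.3 mm.
Setup B: H = 24²/(1.8×0.021) + 24 ≈ 15262.1 mm; DoF = Df − Dn = 4963.7 − 3013.2 ≈ 1950.5 mm.
Ratio = 1950.5 / 1619.3 ≈ 1.20.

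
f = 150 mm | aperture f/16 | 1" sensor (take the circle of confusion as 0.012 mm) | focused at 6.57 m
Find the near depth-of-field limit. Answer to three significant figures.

Hyperfocal distance H = f²/(N·c) + f = 150²/(16 × 0.012) + 150 = 22500/0.192 + 150 ≈ 117337.5 mm ≈ 117.3 m.
Near limit Dn = s·(H − f)/(H + s − 2f) = 6570 × (117337.5 − 150) / (117337.5 + 6570 − 2 × 150) = 6570 × 117187.5 / 123607.5 ≈ 6228.8 mm ≈ 6.23 m.

6.23 m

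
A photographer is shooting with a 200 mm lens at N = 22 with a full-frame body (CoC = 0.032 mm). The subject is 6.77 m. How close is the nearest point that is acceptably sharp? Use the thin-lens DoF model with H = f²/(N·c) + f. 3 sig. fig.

Hyperfocal distance H = f²/(N·c) + f = 200²/(22 × 0.032) + 200 = 40000/0.704 + 200 ≈ 57018.2 mm ≈ 57.02 m.
Near limit Dn = s·(H − f)/(H + s − 2f) = 6770 × (57018.2 − 200) / (57018.2 + 6770 − 2 × 200) = 6770 × 56818.2 / 63388.2 ≈ 6068.3 mm ≈ 6.07 m.

6.07 m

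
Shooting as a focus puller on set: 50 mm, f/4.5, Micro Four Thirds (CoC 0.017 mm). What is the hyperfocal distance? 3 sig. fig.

32.7 m

Hyperfocal distance H = f²/(N·c) + f = 50²/(4.5 × 0.017) + 50 = 2500/0.0765 + 50 ≈ 32729.7 mm ≈ 32.7 m.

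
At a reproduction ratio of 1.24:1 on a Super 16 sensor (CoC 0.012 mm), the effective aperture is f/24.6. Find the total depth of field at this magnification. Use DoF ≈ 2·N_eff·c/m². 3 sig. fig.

0.384 mm

At magnification m, DoF ≈ 2·N_eff·c/m² = 2 × 24.6 × 0.012 / 1.24² = 0.5904 / 1.538 ≈ 0.384 mm.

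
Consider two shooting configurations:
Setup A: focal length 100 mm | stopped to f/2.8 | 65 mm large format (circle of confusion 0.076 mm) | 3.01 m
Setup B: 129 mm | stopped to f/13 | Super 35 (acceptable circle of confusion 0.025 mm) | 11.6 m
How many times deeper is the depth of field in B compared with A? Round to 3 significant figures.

Setup A: H = 100²/(2.8×0.076) + 100 ≈ 47092.5 mm; DoF = Df − Dn = 3208.70 − 2834.48 ≈ 374.22 mm.
Setup B: H = 129²/(13×0.025) + 129 ≈ 51332.1 mm; DoF = Df − Dn = 14949.0 − 9476.9 ≈ 5472.1 mm.
Ratio = 5472.1 / 374.22 ≈ 14.6.

14.6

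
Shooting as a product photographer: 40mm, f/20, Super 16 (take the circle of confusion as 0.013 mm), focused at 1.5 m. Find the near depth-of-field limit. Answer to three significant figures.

Hyperfocal distance H = f²/(N·c) + f = 40²/(20 × 0.013) + 40 = 1600/0.26 + 40 ≈ 6193.8 mm ≈ 6.194 m.
Near limit Dn = s·(H − f)/(H + s − 2f) = 1500 × (6193.8 − 40) / (6193.8 + 1500 − 2 × 40) = 1500 × 6153.8 / 7613.8 ≈ 1212.4 mm ≈ 1.21 m.

1.21 m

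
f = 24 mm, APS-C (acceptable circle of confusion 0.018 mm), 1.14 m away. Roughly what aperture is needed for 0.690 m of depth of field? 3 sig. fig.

Write h = H − f = f²/(N·c). The thin-lens limits are Dn = s·h/(h + (s−f)) and Df = s·h/(h − (s−f)), so DoF = Df − Dn = 2·s·(s−f)·h / (h² − (s−f)²).
That is a quadratic in h: DoF·h² − 2·s·(s−f)·h − DoF·(s−f)² = 0 ⇒ h = (s−f)·(s + √(s² + DoF²)) / DoF = 1116 × (1140 + √(1140² + 690²)) / 690 = 1116 × (1140 + 1332.55) / 690 ≈ 3999.1 mm.
Then N = f²/(c·h) = 24² / (0.018 × 3999.1) = 576 / 71.984 ≈ 8.

f/8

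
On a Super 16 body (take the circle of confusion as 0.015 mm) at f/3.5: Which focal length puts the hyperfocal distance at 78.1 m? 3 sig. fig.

64.0 mm

From H = f²/(N·c) + f, with f ≪ H: f ≈ √(H·N·c) = √(78100 × 3.5 × 0.015) = √4100.2 ≈ 64.03 mm.
The +f correction barely moves this — solving exactly, f² + N·c·f − N·c·H = 0 ⇒ f = (−N·c + √((N·c)² + 4·N·c·H))/2 = (−0.0525 + √16401)/2 ≈ 64.007 mm, so f ≈ 64.0 mm.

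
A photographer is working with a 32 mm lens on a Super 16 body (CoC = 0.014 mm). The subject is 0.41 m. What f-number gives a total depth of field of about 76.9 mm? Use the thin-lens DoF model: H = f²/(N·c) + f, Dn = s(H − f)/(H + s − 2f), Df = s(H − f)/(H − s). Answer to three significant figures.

Write h = H − f = f²/(N·c). The thin-lens limits are Dn = s·h/(h + (s−f)) and Df = s·h/(h − (s−f)), so DoF = Df − Dn = 2·s·(s−f)·h / (h² − (s−f)²).
That is a quadratic in h: DoF·h² − 2·s·(s−f)·h − DoF·(s−f)² = 0 ⇒ h = (s−f)·(s + √(s² + DoF²)) / DoF = 378 × (410 + √(410² + 76.9²)) / 76.9 = 378 × (410 + 417.149) / 76.9 ≈ 4065.8 mm.
Then N = f²/(c·h) = 32² / (0.014 × 4065.8) = 1024 / 56.922 ≈ 18.

f/18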